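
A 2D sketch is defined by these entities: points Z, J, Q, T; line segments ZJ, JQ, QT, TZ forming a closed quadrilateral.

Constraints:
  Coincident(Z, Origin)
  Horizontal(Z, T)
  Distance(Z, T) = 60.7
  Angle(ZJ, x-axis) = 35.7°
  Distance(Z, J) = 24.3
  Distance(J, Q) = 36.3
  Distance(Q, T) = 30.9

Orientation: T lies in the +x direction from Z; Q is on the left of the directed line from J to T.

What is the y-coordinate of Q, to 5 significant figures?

29.793

Checks: |JQ| = 36.30 ✓; |QT| = 30.90 ✓.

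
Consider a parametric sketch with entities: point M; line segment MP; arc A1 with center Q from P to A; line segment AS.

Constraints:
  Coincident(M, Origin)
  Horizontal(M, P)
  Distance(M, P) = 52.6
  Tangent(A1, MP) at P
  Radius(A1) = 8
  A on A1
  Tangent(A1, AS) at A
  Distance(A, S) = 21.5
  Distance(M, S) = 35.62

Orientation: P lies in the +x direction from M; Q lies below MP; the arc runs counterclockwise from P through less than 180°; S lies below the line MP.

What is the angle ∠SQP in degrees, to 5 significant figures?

112.54°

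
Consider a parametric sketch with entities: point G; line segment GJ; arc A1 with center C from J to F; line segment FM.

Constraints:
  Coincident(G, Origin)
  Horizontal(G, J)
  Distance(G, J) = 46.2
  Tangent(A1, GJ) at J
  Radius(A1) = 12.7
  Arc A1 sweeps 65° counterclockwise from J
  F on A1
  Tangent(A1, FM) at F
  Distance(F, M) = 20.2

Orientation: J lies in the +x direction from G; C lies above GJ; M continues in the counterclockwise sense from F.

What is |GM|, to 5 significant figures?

71.036

G is at the origin; GJ is horizontal with |GJ| = 46.2 and J on the +x side, so J = (46.200, 0.0000). A1 meets GJ tangentially, so CJ is at right angles to GJ, so C = J + (0, 12.7) = (46.200, 12.700). On A1, J sits at bearing -90° from C; a 65° counterclockwise sweep puts F at bearing -25°, so F = C + 12.7·(cos -25°, sin -25°) = (57.710, 7.3327). A1 meets FM tangentially, so CF is at right angles to FM, so FM runs along (−sin -25°, cos -25°); with |FM| = 20.2, M = (66.247, 25.640). Then |GM| = |M − G| = 71.036.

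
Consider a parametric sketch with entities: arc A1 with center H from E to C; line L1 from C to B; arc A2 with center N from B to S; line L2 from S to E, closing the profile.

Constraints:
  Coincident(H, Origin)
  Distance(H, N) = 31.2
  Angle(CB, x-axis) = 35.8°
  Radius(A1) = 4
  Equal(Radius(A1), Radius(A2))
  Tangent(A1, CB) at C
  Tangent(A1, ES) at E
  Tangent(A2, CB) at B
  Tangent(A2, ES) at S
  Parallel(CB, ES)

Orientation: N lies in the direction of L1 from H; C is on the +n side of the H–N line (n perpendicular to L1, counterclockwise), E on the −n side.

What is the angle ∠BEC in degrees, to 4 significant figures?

75.62°

Tangency of A1 to both parallel lines with radius 4.0 puts C and E at H ± 4.0·n: C = (-2.340, 3.244), E = (2.340, -3.244). Equal radii place B and S the same way about N: B = N + 4.0·n = (22.97, 21.49), S = N − 4.0·n = (27.65, 15.01). Then cos ∠BEC = EB·EC / (|EB||EC|), giving 75.62°.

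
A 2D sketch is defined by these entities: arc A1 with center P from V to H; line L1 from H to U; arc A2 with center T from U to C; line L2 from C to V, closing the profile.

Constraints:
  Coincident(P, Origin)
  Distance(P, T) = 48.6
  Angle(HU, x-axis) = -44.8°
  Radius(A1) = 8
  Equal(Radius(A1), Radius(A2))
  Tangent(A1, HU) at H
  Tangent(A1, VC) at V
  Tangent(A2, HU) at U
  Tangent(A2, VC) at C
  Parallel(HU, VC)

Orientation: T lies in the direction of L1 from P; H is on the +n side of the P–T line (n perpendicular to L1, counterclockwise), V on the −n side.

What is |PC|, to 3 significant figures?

49.3

Tangency of A1 to both parallel lines with radius 8.0 puts H and V at P ± 8.0·n: H = (5.64, 5.68), V = (-5.64, -5.68). Equal radii place U and C the same way about T: U = T + 8.0·n = (40.1, -28.6), C = T − 8.0·n = (28.8, -39.9). Then |PC| = |C − P| = 49.3.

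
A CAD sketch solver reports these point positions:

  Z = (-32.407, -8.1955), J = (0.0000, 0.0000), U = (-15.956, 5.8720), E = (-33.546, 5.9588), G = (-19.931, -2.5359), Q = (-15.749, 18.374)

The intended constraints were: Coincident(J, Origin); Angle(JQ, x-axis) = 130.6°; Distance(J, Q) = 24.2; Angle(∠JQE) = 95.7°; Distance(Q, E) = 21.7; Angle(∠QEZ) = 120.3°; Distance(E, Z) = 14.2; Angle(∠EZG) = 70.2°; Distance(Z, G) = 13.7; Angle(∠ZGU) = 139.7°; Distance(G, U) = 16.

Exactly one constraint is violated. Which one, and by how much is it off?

Distance(G, U) = 16 — off by 6.70.

J = (0.00, 0.00) ✓; JQ at 130.6° ✓; |JQ| = 24.20 ✓; ∠JQE = 95.70° ✓; |QE| = 21.70 ✓; ∠QEZ = 120.3° ✓; |EZ| = 14.20 ✓; ∠EZG = 70.20° ✓; |ZG| = 13.70 ✓; ∠ZGU = 139.7° ✓; |GU| = 9.300 ✗.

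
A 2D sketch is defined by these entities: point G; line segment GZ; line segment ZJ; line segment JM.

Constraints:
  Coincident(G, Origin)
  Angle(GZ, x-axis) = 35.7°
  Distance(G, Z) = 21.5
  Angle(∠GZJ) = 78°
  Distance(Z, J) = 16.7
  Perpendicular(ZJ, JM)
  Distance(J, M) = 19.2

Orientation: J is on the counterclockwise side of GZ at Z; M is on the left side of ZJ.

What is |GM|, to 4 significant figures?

12.37

G is at the origin; GZ runs at 35.7° with length 21.5, so Z = 21.5·(cos 35.7°, sin 35.7°) = (17.46, 12.55). ∠GZJ = 78.0°, so ZJ runs at 35.7° + (180° − 78.0°) = 137.7° from the x-axis; with |ZJ| = 16.7, J = Z + 16.7·(cos 137.7°, sin 137.7°) = (5.108, 23.79). ZJ is perpendicular to JM; with |JM| = 19.2 on the left of ZJ, M = J + 19.2·(-0.6730, -0.7396) = (-7.814, 9.585). Then |GM| = |M − G| = 12.37.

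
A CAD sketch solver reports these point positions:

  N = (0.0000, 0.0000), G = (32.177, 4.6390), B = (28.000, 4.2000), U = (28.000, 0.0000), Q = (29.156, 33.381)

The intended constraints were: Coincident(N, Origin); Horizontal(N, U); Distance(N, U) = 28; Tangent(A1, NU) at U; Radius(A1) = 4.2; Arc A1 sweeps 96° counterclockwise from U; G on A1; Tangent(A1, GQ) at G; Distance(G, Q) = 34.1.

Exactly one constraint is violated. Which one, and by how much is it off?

Distance(G, Q) = 34.1 — off by 5.20.

N = (0.00, 0.00) ✓; N.y = 0.00, U.y = 0.00 ✓; |NU| = 28.00 ✓; ∠(BU, UN) = 90.00° ✓; |BU| = 4.200 ✓; bearing(B→G) − bearing(B→U) = 96.00° ✓; |BG| = 4.200 ✓; ∠(BG, GQ) = 90.00° ✓; |GQ| = 28.90 ✗.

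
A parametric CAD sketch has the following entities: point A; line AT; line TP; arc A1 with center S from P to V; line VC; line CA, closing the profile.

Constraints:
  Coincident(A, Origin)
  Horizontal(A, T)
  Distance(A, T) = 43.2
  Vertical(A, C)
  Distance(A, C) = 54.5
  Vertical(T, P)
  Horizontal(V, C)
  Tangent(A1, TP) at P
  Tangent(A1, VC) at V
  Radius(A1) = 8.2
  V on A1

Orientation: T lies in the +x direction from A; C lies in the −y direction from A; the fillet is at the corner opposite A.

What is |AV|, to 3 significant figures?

64.8

A is at the origin; A and T share the same y with |AT| = 43.2 and T on the +x side, so T = (43.2, 0.00). A and C share the same x with |AC| = 54.5 and C on the −y side, so C = (0.00, -54.5). The virtual corner opposite A is at (43.2, -54.5). Since A1 is tangent to TP there, SP ⟂ TP and the tangent condition forces SV to be normal to VC, with radius 8.2, so the center S sits 8.2 in from both sides at S = (35.0, -46.3). That places the tangent points at P = (43.2, -46.3) on TP and V = (35.0, -54.5) on VC. Then |AV| = |V − A| = 64.8.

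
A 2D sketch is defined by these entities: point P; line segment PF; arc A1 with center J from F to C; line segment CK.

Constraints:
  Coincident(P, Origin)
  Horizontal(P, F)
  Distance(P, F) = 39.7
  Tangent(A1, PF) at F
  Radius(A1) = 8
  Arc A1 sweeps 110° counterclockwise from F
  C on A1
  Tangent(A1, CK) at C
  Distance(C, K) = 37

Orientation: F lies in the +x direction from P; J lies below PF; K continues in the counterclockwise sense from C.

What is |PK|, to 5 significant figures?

63.883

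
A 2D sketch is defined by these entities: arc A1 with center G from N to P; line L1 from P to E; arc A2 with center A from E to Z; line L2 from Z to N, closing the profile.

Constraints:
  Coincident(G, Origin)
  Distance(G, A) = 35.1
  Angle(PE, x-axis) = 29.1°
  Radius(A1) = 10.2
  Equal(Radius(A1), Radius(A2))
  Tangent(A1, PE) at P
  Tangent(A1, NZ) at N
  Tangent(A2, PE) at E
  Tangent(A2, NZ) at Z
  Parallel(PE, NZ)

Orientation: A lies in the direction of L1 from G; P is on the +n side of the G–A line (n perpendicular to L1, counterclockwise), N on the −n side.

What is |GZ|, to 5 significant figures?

36.552

The slot axis is L1's direction at 29.1°, so u = (cos 29.1°, sin 29.1°) = (0.87377, 0.48634) and n = (−sin 29.1°, cos 29.1°) = (-0.48634, 0.87377). G is at the origin and A lies 35.1 along u from G, so A = 35.1·u = (30.669, 17.070). Tangency of A1 to both parallel lines with radius 10.2 puts P and N at G ± 10.2·n: P = (-4.9606, 8.9125), N = (4.9606, -8.9125). Equal radii place E and Z the same way about A: E = A + 10.2·n = (25.709, 25.983), Z = A − 10.2·n = (35.630, 8.1579). Then |GZ| = |Z − G| = 36.552.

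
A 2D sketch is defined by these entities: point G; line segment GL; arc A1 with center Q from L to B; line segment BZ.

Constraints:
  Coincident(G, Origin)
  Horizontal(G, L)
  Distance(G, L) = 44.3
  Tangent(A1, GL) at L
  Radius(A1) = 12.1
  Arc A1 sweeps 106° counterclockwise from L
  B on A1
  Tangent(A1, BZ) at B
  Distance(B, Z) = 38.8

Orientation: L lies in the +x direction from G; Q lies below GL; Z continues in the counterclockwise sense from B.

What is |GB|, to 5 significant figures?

36.132

The tangent condition forces QL to be normal to GL, so Q = L + (0, -12.1) = (44.300, -12.100). On A1, L sits at bearing 90° from Q; a 106° counterclockwise sweep puts B at bearing 196°, so B = Q + 12.1·(cos 196°, sin 196°) = (32.669, -15.435). Then |GB| = |B − G| = 36.132.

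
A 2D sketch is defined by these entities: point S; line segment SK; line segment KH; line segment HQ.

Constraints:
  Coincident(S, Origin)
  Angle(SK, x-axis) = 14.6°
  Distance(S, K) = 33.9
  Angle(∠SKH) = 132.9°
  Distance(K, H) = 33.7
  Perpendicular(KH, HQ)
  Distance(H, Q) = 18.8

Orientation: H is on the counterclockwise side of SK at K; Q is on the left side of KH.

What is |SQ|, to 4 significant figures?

57.10

∠SKH = 132.9°, so KH runs at 14.6° + (180° − 132.9°) = 61.70° from the x-axis; with |KH| = 33.7, H = K + 33.7·(cos 61.70°, sin 61.70°) = (48.78, 38.22). KH ⟂ HQ; with |HQ| = 18.8 on the left of KH, Q = H + 18.8·(-0.8805, 0.4741) = (32.23, 47.13). Then |SQ| = |Q − S| = 57.10.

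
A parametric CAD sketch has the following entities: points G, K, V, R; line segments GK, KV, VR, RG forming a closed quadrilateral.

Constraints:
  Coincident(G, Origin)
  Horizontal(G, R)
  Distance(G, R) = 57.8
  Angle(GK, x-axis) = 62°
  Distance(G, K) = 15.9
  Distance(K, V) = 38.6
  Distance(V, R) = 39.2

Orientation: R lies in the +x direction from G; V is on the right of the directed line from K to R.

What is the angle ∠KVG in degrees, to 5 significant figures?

23.749°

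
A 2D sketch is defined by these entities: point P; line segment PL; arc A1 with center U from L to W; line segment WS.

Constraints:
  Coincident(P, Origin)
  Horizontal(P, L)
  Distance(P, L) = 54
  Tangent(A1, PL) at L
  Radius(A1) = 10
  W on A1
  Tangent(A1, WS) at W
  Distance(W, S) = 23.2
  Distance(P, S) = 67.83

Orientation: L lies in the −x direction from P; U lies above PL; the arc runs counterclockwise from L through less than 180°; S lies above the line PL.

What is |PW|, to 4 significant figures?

48.13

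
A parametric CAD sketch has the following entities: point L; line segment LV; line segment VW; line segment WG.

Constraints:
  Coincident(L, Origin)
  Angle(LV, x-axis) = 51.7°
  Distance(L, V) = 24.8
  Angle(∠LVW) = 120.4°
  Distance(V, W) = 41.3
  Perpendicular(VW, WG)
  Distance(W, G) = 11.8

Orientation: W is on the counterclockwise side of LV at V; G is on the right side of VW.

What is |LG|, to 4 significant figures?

63.26

∠LVW = 120.4°, so VW runs at 51.7° + (180° − 120.4°) = 111.3° from the x-axis; with |VW| = 41.3, W = V + 41.3·(cos 111.3°, sin 111.3°) = (0.3682, 57.94). The perpendicularity gives WG at right angles to VW; with |WG| = 11.8 on the right of VW, G = W + 11.8·(0.9317, 0.3633) = (11.36, 62.23). Then |LG| = |G − L| = 63.26.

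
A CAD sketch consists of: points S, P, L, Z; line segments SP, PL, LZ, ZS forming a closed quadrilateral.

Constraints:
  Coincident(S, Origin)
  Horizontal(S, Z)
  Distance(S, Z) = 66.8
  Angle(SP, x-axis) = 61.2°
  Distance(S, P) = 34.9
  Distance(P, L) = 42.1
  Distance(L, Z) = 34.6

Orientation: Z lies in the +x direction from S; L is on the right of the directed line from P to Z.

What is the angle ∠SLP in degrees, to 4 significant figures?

53.23°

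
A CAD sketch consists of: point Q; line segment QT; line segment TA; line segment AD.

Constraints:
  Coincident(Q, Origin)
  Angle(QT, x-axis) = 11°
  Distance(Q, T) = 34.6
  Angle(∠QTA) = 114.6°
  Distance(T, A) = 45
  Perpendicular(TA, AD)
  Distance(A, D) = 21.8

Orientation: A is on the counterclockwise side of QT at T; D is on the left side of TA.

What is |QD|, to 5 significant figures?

60.184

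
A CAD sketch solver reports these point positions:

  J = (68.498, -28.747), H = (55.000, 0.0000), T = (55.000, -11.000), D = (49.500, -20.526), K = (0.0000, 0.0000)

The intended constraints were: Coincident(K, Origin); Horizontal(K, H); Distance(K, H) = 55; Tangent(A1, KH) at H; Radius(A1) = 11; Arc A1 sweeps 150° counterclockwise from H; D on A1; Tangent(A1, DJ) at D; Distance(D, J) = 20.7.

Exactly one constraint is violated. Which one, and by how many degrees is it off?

Tangent(A1, DJ) at D — off by 6.60°.

K = (0.00, 0.00) ✓; K.y = 0.00, H.y = 0.00 ✓; |KH| = 55.00 ✓; ∠(TH, HK) = 90.00° ✓; |TH| = 11.00 ✓; bearing(T→D) − bearing(T→H) = 150.0° ✓; |TD| = 11.00 ✓; ∠(TD, DJ) = 83.40° ✗; |DJ| = 20.70 ✓.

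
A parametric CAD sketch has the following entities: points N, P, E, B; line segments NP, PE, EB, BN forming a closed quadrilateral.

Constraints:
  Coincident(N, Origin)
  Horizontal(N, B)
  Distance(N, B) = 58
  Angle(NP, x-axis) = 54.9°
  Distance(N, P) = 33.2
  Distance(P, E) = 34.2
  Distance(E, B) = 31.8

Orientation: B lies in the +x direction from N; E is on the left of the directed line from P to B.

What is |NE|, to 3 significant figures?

61.6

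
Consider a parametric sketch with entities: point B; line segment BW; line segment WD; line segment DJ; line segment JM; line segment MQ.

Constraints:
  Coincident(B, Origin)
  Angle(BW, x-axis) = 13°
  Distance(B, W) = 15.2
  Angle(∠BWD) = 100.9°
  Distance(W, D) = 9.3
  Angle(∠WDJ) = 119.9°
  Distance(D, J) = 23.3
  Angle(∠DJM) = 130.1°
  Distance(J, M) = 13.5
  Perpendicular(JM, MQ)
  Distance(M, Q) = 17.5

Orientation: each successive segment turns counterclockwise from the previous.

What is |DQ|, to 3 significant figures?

28.5

B is at the origin; BW runs at 13.0° with length 15.2, so W = (14.8, 3.42). ∠BWD = 100.9° gives WD at 92.1° from the x-axis; with |WD| = 9.3, D = (14.5, 12.7). ∠WDJ = 119.9° gives DJ at 152° from the x-axis; with |DJ| = 23.3, J = (-6.14, 23.6). ∠DJM = 130.1° gives JM at -158° from the x-axis; with |JM| = 13.5, M = (-18.6, 18.5). JM ⟂ MQ, so MQ runs at -67.9°; with |MQ| = 17.5, Q = (-12.1, 2.29). Then |DQ| = |Q − D| = 28.5.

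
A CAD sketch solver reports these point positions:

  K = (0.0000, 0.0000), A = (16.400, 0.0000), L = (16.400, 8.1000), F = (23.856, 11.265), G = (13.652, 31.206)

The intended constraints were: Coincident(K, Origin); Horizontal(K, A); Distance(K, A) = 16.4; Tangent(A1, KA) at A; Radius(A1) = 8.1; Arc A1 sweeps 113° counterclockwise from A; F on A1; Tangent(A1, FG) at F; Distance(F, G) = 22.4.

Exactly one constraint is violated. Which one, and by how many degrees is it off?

Tangent(A1, FG) at F — off by 4.10°.

K = (0.00, 0.00) ✓; K.y = 0.00, A.y = 0.00 ✓; |KA| = 16.40 ✓; ∠(LA, AK) = 90.00° ✓; |LA| = 8.100 ✓; bearing(L→F) − bearing(L→A) = 113.0° ✓; |LF| = 8.100 ✓; ∠(LF, FG) = 85.90° ✗; |FG| = 22.40 ✓.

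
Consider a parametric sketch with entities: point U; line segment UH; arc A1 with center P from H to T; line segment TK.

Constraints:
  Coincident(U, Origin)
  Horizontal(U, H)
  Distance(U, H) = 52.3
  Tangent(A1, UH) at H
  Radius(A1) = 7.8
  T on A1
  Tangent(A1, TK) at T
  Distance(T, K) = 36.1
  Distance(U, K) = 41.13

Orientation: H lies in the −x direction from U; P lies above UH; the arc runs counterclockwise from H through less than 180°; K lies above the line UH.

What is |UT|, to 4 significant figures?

46.07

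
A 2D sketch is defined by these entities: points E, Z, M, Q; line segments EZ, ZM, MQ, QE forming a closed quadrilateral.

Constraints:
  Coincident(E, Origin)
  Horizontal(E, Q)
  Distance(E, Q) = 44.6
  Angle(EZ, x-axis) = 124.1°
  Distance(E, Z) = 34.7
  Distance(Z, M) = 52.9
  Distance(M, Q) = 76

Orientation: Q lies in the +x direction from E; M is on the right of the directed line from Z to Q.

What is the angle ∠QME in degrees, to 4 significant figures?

22.34°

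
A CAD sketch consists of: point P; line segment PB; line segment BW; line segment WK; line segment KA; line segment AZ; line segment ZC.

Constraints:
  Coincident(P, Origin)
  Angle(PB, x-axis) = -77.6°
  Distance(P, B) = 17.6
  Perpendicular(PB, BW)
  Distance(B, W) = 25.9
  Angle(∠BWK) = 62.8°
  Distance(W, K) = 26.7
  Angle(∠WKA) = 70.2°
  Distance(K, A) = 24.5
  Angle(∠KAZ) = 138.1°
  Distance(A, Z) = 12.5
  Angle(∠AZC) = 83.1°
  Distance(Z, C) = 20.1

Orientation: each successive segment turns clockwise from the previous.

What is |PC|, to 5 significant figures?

27.836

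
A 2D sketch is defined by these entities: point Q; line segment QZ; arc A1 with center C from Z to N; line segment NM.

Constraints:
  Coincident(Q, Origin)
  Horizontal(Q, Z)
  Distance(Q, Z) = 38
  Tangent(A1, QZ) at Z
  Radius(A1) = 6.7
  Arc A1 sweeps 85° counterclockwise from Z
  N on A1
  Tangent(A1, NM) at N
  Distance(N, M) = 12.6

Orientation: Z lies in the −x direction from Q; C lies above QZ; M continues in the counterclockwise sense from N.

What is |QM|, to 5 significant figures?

35.527

Q is at the origin; QZ is horizontal with |QZ| = 38.0 and Z on the −x side, so Z = (-38.000, 0.0000). Tangency of A1 to QZ means the radius CZ is perpendicular to QZ, so C = Z + (0, 6.7) = (-38.000, 6.7000). On A1, Z sits at bearing -90° from C; an 85° counterclockwise sweep puts N at bearing -5°, so N = C + 6.7·(cos -5°, sin -5°) = (-31.325, 6.1161). Tangency of A1 to NM means the radius CN is perpendicular to NM, so NM runs along (−sin -5°, cos -5°); with |NM| = 12.6, M = (-30.227, 18.668). Then |QM| = |M − Q| = 35.527.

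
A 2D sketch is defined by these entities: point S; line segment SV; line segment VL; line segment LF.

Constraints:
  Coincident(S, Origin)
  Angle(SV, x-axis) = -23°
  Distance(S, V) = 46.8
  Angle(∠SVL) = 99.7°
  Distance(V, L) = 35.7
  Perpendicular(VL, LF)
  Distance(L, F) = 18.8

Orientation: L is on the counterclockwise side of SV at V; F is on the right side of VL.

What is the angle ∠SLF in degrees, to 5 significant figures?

136.63°

∠SVL = 99.7°, so VL runs at -23.0° + (180° − 99.7°) = 57.300° from the x-axis; with |VL| = 35.7, L = V + 35.7·(cos 57.300°, sin 57.300°) = (62.366, 11.756). VL ⟂ LF; with |LF| = 18.8 on the right of VL, F = L + 18.8·(0.84151, -0.54024) = (78.187, 1.5992). Then cos ∠SLF = LS·LF / (|LS||LF|), giving 136.63°.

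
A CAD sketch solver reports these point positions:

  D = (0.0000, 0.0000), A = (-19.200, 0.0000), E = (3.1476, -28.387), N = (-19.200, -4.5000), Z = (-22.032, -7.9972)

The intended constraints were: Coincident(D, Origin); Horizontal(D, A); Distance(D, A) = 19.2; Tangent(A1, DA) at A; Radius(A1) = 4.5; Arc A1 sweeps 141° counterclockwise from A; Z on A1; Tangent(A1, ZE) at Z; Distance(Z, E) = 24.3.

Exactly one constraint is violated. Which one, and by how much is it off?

Distance(Z, E) = 24.3 — off by 8.10.

D = (0.00, 0.00) ✓; D.y = 0.00, A.y = 0.00 ✓; |DA| = 19.20 ✓; ∠(NA, AD) = 90.00° ✓; |NA| = 4.500 ✓; bearing(N→Z) − bearing(N→A) = 141.0° ✓; |NZ| = 4.500 ✓; ∠(NZ, ZE) = 90.00° ✓; |ZE| = 32.40 ✗.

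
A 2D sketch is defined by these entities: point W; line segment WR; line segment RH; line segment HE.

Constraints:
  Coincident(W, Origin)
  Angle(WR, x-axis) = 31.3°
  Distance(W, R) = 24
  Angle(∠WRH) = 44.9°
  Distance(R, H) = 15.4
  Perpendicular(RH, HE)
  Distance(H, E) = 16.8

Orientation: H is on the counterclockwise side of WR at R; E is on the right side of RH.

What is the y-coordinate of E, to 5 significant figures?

32.419

W is at the origin; WR runs at 31.3° with length 24.0, so R = 24.0·(cos 31.3°, sin 31.3°) = (20.507, 12.468). ∠WRH = 44.9°, so RH runs at 31.3° + (180° − 44.9°) = 166.40° from the x-axis; with |RH| = 15.4, H = R + 15.4·(cos 166.40°, sin 166.40°) = (5.5388, 16.090). RH ⟂ HE; with |HE| = 16.8 on the right of RH, E = H + 16.8·(0.23514, 0.97196) = (9.4892, 32.419). So E.y = 32.419.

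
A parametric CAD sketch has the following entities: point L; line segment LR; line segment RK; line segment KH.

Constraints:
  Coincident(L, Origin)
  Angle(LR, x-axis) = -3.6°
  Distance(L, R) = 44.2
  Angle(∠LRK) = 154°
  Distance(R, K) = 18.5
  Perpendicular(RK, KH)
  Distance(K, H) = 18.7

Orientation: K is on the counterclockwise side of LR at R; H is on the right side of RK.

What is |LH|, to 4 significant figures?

69.57

L is at the origin; LR runs at -3.6° with length 44.2, so R = 44.2·(cos -3.6°, sin -3.6°) = (44.11, -2.775). ∠LRK = 154.0°, so RK runs at -3.6° + (180° − 154.0°) = 22.40° from the x-axis; with |RK| = 18.5, K = R + 18.5·(cos 22.40°, sin 22.40°) = (61.22, 4.274). RK ⟂ KH; with |KH| = 18.7 on the right of RK, H = K + 18.7·(0.3811, -0.9245) = (68.34, -13.01). Then |LH| = |H − L| = 69.57.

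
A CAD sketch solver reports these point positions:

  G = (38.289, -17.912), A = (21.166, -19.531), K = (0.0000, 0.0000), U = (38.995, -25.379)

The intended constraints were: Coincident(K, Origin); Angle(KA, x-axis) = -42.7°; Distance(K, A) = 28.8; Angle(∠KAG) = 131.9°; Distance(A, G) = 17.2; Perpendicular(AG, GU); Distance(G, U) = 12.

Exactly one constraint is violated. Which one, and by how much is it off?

Distance(G, U) = 12 — off by 4.50.

K = (0.00, 0.00) ✓; KA at -42.70° ✓; |KA| = 28.80 ✓; ∠KAG = 131.9° ✓; |AG| = 17.20 ✓; ∠(AG, GU) = 90.00° ✓; |GU| = 7.500 ✗.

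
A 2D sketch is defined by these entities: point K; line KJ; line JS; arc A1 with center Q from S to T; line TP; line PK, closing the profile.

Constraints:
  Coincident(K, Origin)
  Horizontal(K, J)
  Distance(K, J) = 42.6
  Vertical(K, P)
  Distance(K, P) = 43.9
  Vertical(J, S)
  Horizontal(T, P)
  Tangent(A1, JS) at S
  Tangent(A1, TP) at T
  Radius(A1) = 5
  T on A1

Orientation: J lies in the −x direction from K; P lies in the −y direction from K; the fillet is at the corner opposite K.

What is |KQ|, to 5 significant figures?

54.101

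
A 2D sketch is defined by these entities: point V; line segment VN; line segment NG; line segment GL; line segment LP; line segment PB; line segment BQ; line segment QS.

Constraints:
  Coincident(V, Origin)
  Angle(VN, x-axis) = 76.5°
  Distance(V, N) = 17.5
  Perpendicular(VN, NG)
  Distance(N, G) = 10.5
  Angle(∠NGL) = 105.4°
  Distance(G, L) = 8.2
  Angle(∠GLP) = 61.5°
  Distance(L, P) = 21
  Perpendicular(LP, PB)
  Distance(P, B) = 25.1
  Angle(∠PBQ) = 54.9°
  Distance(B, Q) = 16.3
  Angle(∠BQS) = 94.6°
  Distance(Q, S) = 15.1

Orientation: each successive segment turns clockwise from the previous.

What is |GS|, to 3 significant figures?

12.3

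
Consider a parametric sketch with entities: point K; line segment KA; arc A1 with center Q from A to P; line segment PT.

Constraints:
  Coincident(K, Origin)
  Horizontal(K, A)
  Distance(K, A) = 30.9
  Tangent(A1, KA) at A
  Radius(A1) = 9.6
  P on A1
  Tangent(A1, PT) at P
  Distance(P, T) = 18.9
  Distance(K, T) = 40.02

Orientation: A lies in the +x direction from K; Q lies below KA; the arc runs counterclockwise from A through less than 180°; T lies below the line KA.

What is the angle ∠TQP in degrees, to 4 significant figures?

63.07°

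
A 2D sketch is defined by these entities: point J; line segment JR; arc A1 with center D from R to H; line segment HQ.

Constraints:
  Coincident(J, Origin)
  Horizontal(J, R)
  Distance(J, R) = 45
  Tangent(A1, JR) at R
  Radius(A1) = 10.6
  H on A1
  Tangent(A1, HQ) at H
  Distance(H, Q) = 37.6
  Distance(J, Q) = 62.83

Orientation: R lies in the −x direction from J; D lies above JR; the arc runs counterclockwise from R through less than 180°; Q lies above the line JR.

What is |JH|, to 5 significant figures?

36.472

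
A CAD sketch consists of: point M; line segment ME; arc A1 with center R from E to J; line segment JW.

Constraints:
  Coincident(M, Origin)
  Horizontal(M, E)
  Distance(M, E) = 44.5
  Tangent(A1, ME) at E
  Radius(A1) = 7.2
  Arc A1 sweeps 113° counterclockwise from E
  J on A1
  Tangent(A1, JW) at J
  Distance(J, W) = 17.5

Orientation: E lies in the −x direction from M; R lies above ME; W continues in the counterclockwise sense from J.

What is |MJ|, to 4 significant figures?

39.17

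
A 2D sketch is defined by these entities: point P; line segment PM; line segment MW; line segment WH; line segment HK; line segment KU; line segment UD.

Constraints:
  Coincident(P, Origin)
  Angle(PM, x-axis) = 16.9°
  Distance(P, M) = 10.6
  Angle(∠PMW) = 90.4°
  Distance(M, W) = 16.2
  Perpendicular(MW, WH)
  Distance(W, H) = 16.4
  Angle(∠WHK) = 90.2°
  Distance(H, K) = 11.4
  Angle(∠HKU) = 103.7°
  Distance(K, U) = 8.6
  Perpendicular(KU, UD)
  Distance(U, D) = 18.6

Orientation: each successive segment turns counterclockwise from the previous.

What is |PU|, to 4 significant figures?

3.765

P is at the origin; PM runs at 16.9° with length 10.6, so M = (10.14, 3.081). ∠PMW = 90.4° gives MW at 106.5° from the x-axis; with |MW| = 16.2, W = (5.541, 18.61). MW ⟂ WH, so WH runs at -163.5°; with |WH| = 16.4, H = (-10.18, 13.96). ∠WHK = 90.2° gives HK at -73.70° from the x-axis; with |HK| = 11.4, K = (-6.984, 3.015). ∠HKU = 103.7° gives KU at 2.600° from the x-axis; with |KU| = 8.6, U = (1.607, 3.405). Then |PU| = |U − P| = 3.765.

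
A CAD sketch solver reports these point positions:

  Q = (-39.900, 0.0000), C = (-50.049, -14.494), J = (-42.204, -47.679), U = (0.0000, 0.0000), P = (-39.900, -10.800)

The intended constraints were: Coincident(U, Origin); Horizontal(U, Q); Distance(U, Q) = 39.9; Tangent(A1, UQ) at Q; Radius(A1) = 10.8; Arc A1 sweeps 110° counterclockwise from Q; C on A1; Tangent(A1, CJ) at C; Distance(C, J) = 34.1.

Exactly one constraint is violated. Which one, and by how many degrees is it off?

Tangent(A1, CJ) at C — off by 6.70°.

U = (0.00, 0.00) ✓; U.y = 0.00, Q.y = 0.00 ✓; |UQ| = 39.90 ✓; ∠(PQ, QU) = 90.00° ✓; |PQ| = 10.80 ✓; bearing(P→C) − bearing(P→Q) = 110.0° ✓; |PC| = 10.80 ✓; ∠(PC, CJ) = 96.70° ✗; |CJ| = 34.10 ✓.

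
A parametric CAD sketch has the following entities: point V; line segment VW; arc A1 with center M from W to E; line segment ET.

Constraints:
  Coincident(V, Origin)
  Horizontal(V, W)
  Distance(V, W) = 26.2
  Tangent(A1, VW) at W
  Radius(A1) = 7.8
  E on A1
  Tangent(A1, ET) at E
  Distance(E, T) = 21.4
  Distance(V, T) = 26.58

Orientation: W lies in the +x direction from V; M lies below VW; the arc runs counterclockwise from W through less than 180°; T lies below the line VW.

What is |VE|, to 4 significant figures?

19.61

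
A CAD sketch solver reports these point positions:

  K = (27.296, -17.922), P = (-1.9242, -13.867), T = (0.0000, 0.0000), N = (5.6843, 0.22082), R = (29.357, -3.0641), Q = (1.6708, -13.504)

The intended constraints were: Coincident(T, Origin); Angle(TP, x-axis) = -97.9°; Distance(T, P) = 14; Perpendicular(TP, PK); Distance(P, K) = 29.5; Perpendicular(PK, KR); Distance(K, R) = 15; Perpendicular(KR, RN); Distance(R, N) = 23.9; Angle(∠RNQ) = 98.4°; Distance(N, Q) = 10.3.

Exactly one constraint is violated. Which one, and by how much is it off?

Distance(N, Q) = 10.3 — off by 4.00.

T = (0.00, 0.00) ✓; TP at -97.90° ✓; |TP| = 14.00 ✓; ∠(TP, PK) = 90.00° ✓; |PK| = 29.50 ✓; ∠(PK, KR) = 90.00° ✓; |KR| = 15.00 ✓; ∠(KR, RN) = 90.00° ✓; |RN| = 23.90 ✓; ∠RNQ = 98.40° ✓; |NQ| = 14.30 ✗.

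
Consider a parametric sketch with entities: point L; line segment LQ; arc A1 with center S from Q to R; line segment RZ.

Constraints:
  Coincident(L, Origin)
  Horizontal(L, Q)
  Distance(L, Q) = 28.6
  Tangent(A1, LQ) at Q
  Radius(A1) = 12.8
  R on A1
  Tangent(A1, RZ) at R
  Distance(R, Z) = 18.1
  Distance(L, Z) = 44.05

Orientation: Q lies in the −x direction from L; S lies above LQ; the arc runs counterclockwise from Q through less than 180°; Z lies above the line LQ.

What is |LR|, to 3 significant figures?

26.2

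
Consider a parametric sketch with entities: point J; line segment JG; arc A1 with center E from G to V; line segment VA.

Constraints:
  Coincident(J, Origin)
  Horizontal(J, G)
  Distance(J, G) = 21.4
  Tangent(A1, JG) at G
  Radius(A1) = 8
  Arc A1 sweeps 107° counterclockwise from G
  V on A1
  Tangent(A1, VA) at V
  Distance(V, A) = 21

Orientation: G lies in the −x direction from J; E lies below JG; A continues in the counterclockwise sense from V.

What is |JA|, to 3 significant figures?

38.1

J is at the origin; J and G share the same y with |JG| = 21.4 and G on the −x side, so G = (-21.4, 0.00). Tangency of A1 to JG means the radius EG is perpendicular to JG, so E = G + (0, -8) = (-21.4, -8.00). On A1, G sits at bearing 90° from E; a 107° counterclockwise sweep puts V at bearing 197°, so V = E + 8.0·(cos 197°, sin 197°) = (-29.1, -10.3). Since A1 is tangent to VA there, EV ⟂ VA, so VA runs along (−sin 197°, cos 197°); with |VA| = 21.0, A = (-22.9, -30.4). Then |JA| = |A − J| = 38.1.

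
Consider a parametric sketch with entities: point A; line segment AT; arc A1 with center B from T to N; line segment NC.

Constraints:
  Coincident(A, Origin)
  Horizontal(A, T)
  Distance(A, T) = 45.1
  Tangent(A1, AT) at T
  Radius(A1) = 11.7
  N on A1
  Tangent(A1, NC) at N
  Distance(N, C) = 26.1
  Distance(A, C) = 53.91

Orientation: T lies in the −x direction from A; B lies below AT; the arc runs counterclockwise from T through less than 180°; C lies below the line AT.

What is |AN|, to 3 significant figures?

57.3

A is at the origin; A and T share the same y with |AT| = 45.1 and T on the −x side, so T = (-45.1, 0.00). Since A1 is tangent to AT there, BT ⟂ AT, so B = T + (0, -11.7) = (-45.1, -11.7). Since BN ⟂ NC (tangency), |BC| = √(11.7² + 26.1²) = 28.6 regardless of where N sits on A1. So C lies on both circle(A, 53.91) and circle(B, 28.6); the below-AT intersection is C = (-37.1, -39.1). N is the foot of the tangent from C: N = (-54.0, -19.3).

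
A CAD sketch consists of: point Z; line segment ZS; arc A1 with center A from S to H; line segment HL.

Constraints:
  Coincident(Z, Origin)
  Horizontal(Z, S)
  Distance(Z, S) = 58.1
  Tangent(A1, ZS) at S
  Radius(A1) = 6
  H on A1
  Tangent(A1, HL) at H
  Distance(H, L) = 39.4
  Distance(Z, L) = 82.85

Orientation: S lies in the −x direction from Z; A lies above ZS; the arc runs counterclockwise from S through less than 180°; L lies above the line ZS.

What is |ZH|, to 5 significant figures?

53.431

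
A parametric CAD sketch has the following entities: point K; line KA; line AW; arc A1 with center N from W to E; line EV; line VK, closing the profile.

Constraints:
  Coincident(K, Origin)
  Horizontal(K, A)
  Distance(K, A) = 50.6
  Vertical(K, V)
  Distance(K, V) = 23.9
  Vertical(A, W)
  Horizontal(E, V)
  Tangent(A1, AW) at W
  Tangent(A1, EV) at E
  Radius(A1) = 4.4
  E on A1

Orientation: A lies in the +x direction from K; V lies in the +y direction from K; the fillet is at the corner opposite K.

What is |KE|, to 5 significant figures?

52.016

K is at the origin; K and A share the same y with |KA| = 50.6 and A on the +x side, so A = (50.600, 0.0000). K and V share the same x with |KV| = 23.9 and V on the +y side, so V = (0.0000, 23.900). The virtual corner opposite K is at (50.600, 23.900). Since A1 is tangent to AW there, NW ⟂ AW and tangency of A1 to EV means the radius NE is perpendicular to EV, with radius 4.4, so the center N sits 4.4 in from both sides at N = (46.200, 19.500). That places the tangent points at W = (50.600, 19.500) on AW and E = (46.200, 23.900) on EV. Then |KE| = |E − K| = 52.016.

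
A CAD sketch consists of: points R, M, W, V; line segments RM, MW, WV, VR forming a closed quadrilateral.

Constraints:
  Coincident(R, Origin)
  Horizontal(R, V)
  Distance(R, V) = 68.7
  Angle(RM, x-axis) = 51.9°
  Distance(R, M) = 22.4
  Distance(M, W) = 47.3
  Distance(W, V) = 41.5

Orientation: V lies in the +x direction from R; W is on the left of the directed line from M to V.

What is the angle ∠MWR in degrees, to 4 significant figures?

7.795°

R is at the origin; R and V share the same y with |RV| = 68.7 and V in +x, so V = (68.7, 0). RM runs at 51.9° with |RM| = 22.4, so M = (13.82, 17.63). W is determined by |MW| = 47.3 and |WV| = 41.5 together: it lies at the intersection of circle(M, 47.3) and circle(V, 41.5). With |MV| = 57.64, the foot of the radical line on MV is 33.29 from M and the perpendicular offset is √(47.3² − 33.29²) = 33.60. Taking the left-of-MV solution: W = (55.79, 39.44).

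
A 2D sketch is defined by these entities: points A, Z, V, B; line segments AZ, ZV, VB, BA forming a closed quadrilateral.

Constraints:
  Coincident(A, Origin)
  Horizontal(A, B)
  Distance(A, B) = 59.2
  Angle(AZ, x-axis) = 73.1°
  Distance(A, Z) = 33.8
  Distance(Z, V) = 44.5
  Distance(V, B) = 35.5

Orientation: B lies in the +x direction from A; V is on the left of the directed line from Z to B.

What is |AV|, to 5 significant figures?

64.632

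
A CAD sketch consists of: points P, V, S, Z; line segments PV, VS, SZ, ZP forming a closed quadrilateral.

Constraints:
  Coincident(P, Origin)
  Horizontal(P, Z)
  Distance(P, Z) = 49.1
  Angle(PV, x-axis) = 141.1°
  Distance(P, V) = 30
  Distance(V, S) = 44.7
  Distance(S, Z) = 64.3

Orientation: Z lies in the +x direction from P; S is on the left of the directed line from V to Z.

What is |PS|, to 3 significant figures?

50.8

Checks: |VS| = 44.70 ✓; |SZ| = 64.30 ✓.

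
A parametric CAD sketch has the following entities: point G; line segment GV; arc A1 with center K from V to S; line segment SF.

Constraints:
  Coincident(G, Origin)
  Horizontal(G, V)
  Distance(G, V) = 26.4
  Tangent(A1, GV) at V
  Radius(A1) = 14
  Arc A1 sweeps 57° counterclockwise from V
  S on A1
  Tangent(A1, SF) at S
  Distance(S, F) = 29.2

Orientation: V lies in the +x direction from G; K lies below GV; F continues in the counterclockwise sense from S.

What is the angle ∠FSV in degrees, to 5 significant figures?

151.50°

On A1, V sits at bearing 90° from K; a 57° counterclockwise sweep puts S at bearing 147°, so S = K + 14.0·(cos 147°, sin 147°) = (14.659, -6.3751). A1 meets SF tangentially, so KS is at right angles to SF, so SF runs along (−sin 147°, cos 147°); with |SF| = 29.2, F = (-1.2448, -30.864). Then cos ∠FSV = SF·SV / (|SF||SV|), giving 151.50°.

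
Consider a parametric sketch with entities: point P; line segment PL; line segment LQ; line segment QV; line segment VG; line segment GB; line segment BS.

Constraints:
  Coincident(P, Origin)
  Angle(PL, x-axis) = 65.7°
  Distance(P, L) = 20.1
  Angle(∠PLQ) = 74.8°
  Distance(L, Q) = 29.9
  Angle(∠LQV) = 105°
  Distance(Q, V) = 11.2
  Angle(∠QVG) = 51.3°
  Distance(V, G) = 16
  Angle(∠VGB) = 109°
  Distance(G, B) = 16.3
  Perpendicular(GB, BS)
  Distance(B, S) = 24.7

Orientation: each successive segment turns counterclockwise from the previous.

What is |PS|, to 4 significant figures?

48.60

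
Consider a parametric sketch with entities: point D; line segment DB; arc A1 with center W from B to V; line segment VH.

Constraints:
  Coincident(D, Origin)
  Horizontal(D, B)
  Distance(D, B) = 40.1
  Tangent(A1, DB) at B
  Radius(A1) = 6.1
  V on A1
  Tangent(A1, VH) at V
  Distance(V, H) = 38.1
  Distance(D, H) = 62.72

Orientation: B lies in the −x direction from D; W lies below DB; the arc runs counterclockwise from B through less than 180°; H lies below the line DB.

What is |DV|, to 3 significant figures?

46.6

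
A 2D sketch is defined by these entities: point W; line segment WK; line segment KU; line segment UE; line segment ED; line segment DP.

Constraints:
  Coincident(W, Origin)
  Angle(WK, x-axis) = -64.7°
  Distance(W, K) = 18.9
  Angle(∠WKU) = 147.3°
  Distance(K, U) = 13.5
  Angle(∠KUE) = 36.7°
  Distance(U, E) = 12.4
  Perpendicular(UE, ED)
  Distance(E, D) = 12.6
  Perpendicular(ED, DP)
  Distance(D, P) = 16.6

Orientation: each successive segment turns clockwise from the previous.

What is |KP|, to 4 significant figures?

15.69

W is at the origin; WK runs at -64.7° with length 18.9, so K = (8.077, -17.09). ∠WKU = 147.3° gives KU at -97.40° from the x-axis; with |KU| = 13.5, U = (6.338, -30.47). ∠KUE = 36.7° gives UE at 119.3° from the x-axis; with |UE| = 12.4, E = (0.2700, -19.66). UE is perpendicular to ED, so ED runs at 29.30°; with |ED| = 12.6, D = (11.26, -13.49). ED is perpendicular to DP, so DP runs at -60.70°; with |DP| = 16.6, P = (19.38, -27.97). Then |KP| = |P − K| = 15.69.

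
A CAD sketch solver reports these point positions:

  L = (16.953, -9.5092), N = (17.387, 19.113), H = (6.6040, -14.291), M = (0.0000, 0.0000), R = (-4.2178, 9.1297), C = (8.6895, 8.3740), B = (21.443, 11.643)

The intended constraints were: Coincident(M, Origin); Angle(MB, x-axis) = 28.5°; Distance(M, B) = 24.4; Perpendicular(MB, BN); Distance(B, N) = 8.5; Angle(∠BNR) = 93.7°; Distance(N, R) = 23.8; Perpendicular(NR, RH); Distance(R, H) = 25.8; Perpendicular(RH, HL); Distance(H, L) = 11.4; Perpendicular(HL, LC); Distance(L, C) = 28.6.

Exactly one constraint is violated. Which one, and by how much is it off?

Distance(L, C) = 28.6 — off by 8.90.

M = (0.00, 0.00) ✓; MB at 28.50° ✓; |MB| = 24.40 ✓; ∠(MB, BN) = 90.00° ✓; |BN| = 8.500 ✓; ∠BNR = 93.70° ✓; |NR| = 23.80 ✓; ∠(NR, RH) = 90.00° ✓; |RH| = 25.80 ✓; ∠(RH, HL) = 90.00° ✓; |HL| = 11.40 ✓; ∠(HL, LC) = 90.00° ✓; |LC| = 19.70 ✗.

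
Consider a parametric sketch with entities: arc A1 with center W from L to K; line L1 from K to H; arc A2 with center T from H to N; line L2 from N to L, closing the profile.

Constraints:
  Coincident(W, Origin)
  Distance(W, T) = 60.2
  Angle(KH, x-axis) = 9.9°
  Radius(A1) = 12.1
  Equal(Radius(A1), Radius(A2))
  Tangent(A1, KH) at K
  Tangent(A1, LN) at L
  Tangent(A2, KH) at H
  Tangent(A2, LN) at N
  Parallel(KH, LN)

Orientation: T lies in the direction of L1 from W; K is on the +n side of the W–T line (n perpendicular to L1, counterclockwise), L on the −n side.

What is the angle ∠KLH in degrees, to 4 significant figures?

68.10°

The slot axis is L1's direction at 9.9°, so u = (cos 9.9°, sin 9.9°) = (0.9851, 0.1719) and n = (−sin 9.9°, cos 9.9°) = (-0.1719, 0.9851). W is at the origin and T lies 60.2 along u from W, so T = 60.2·u = (59.30, 10.35). Tangency of A1 to both parallel lines with radius 12.1 puts K and L at W ± 12.1·n: K = (-2.080, 11.92), L = (2.080, -11.92). Equal radii place H and N the same way about T: H = T + 12.1·n = (57.22, 22.27), N = T − 12.1·n = (61.38, -1.570). Then cos ∠KLH = LK·LH / (|LK||LH|), giving 68.10°.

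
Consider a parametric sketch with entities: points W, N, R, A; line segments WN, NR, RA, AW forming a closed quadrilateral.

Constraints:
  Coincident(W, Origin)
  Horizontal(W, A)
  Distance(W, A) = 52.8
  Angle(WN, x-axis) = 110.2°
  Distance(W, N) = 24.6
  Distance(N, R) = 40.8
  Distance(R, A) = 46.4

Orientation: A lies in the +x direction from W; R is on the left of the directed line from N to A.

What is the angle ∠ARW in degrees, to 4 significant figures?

67.12°

Checks: |NR| = 40.80 ✓; |RA| = 46.40 ✓.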